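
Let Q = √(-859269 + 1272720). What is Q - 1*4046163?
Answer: -4046163 + 3*√45939 ≈ -4.0455e+6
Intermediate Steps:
Q = 3*√45939 (Q = √413451 = 3*√45939 ≈ 643.00)
Q - 1*4046163 = 3*√45939 - 1*4046163 = 3*√45939 - 4046163 = -4046163 + 3*√45939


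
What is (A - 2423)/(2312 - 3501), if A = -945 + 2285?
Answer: 1083/1189 ≈ 0.91085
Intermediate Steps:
A = 1340
(A - 2423)/(2312 - 3501) = (1340 - 2423)/(2312 - 3501) = -1083/(-1189) = -1083*(-1/1189) = 1083/1189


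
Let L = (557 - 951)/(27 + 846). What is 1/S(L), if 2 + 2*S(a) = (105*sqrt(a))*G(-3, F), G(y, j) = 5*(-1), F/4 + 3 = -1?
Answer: -194/6033319 + 175*I*sqrt(38218)/6033319 ≈ -3.2155e-5 + 0.0056704*I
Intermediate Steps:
F = -16 (F = -12 + 4*(-1) = -12 - 4 = -16)
G(y, j) = -5
L = -394/873 ≈ -0.45132
S(a) = -1 - 525*sqrt(a)/2 (S(a) = -1 + ((105*sqrt(a))*(-5))/2 = -1 + (-525*sqrt(a))/2 = -1 - 525*sqrt(a)/2)
1/S(L) = 1/(-1 - 175*I*sqrt(38218)/194)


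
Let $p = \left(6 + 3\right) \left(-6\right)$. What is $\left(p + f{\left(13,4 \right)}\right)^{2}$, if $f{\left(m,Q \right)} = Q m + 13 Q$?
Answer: $2500$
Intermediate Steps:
$p = -54$ ($p = 9 \left(-6\right) = -54$)
$f{\left(m,Q \right)} = 13 Q + Q m$
$\left(p + f{\left(13,4 \right)}\right)^{2} = \left(-54 + 4 \left(13 + 13\right)\right)^{2} = \left(-54 + 4 \cdot 26\right)^{2} = \left(-54 + 104\right)^{2} = 50^{2} = 2500$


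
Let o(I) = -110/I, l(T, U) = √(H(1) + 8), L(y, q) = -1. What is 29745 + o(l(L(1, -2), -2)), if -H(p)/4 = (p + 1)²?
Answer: 29745 + 55*I*√2/2 ≈ 29745.0 + 38.891*I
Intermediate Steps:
H(p) = -4*(1 + p)² (H(p) = -4*(p + 1)² = -4*(1 + p)²)
l(T, U) = 2*I*√2 (l(T, U) = √(-4*(1 + 1)² + 8) = √(-4*2² + 8) = √(-4*4 + 8) = √(-16 + 8) = √(-8) = 2*I*√2)
29745 + o(l(L(1, -2), -2)) = 29745 - 110*(-I*√2/4) = 29745 - (-55)*I*√2/2 = 29745 + 55*I*√2/2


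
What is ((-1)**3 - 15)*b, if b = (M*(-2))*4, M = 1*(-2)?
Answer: -256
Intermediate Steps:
M = -2
b = 16 (b = -2*(-2)*4 = 4*4 = 16)
((-1)**3 - 15)*b = ((-1)**3 - 15)*16 = (-1 - 15)*16 = -16*16 = -256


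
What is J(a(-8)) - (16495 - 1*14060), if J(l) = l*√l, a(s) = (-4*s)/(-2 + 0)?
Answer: -2435 - 64*I ≈ -2435.0 - 64.0*I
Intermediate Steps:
a(s) = 2*s (a(s) = -4*s/(-2) = -4*s*(-½) = 2*s)
J(l) = l^(3/2)
J(a(-8)) - (16495 - 1*14060) = (2*(-8))^(3/2) - (16495 - 1*14060) = (-16)^(3/2) - (16495 - 14060) = -64*I - 1*2435 = -64*I - 2435 = -2435 - 64*I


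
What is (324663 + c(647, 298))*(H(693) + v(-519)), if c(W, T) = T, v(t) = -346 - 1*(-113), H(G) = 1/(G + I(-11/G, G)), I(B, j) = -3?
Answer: -52243655009/690 ≈ -7.5715e+7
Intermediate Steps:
H(G) = 1/(-3 + G) (H(G) = 1/(G - 3) = 1/(-3 + G))
v(t) = -233 (v(t) = -346 + 113 = -233)
(324663 + c(647, 298))*(H(693) + v(-519)) = (324663 + 298)*(1/(-3 + 693) - 233) = 324961*(1/690 - 233) = 324961*(-160769/690) = -52243655009/690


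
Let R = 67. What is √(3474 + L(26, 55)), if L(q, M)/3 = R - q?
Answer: √3597 ≈ 59.975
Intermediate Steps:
L(q, M) = 201 - 3*q (L(q, M) = 3*(67 - q) = 201 - 3*q)
√(3474 + L(26, 55)) = √(3474 + (201 - 3*26)) = √(3474 + (201 - 78)) = √(3474 + 123) = √3597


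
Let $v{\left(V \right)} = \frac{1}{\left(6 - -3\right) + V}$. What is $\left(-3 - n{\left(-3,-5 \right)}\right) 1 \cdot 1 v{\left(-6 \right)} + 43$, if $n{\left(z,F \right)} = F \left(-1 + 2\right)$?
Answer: $\frac{131}{3} \approx 43.667$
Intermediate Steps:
$n{\left(z,F \right)} = F$ ($n{\left(z,F \right)} = F 1 = F$)
$v{\left(V \right)} = \frac{1}{9 + V}$ ($v{\left(V \right)} = \frac{1}{\left(6 + 3\right) + V} = \frac{1}{9 + V}$)
$\left(-3 - n{\left(-3,-5 \right)}\right) 1 \cdot 1 v{\left(-6 \right)} + 43 = \frac{\left(-3 - -5\right) 1 \cdot 1}{9 - 6} + 43 = \frac{\left(-3 + 5\right) 1 \cdot 1}{3} + 43 = 2 \cdot 1 \cdot 1 \cdot \frac{1}{3} + 43 = 2 \cdot 1 \cdot \frac{1}{3} + 43 = 2 \cdot \frac{1}{3} + 43 = \frac{2}{3} + 43 = \frac{131}{3}$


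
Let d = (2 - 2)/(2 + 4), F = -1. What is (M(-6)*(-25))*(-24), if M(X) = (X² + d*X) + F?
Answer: 21000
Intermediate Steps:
d = 0 (d = 0/6 = (⅙)*0 = 0)
M(X) = -1 + X² (M(X) = (X² + 0*X) - 1 = (X² + 0) - 1 = X² - 1 = -1 + X²)
(M(-6)*(-25))*(-24) = ((-1 + (-6)²)*(-25))*(-24) = ((-1 + 36)*(-25))*(-24) = (35*(-25))*(-24) = -875*(-24) = 21000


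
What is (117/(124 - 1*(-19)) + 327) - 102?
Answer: 2484/11 ≈ 225.82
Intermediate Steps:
(117/(124 - 1*(-19)) + 327) - 102 = (117/(124 + 19) + 327) - 102 = (117/143 + 327) - 102 = (117*(1/143) + 327) - 102 = (9/11 + 327) - 102 = 3606/11 - 102 = 2484/11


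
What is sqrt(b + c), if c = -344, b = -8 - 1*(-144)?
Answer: 4*I*sqrt(13) ≈ 14.422*I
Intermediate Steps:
b = 136 (b = -8 + 144 = 136)
sqrt(b + c) = sqrt(136 - 344) = sqrt(-208) = 4*I*sqrt(13)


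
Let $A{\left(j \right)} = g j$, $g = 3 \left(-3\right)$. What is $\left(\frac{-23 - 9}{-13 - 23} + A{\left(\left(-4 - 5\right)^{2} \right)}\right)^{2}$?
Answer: $\frac{42941809}{81} \approx 5.3015 \cdot 10^{5}$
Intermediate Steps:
$g = -9$
$A{\left(j \right)} = - 9 j$
$\left(\frac{-23 - 9}{-13 - 23} + A{\left(\left(-4 - 5\right)^{2} \right)}\right)^{2} = \left(\frac{-23 - 9}{-13 - 23} - 9 \left(-4 - 5\right)^{2}\right)^{2} = \left(- \frac{32}{-36} - 9 \left(-9\right)^{2}\right)^{2} = \left(\left(-32\right) \left(- \frac{1}{36}\right) - 729\right)^{2} = \left(\frac{8}{9} - 729\right)^{2} = \left(- \frac{6553}{9}\right)^{2} = \frac{42941809}{81}$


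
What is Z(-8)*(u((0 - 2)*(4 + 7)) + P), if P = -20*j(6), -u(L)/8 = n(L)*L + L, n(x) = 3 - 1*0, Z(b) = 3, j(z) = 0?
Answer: 2112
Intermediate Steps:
n(x) = 3 (n(x) = 3 + 0 = 3)
u(L) = -32*L (u(L) = -8*(3*L + L) = -32*L)
P = 0 (P = -20*0 = 0)
Z(-8)*(u((0 - 2)*(4 + 7)) + P) = 3*(-32*(0 - 2)*(4 + 7) + 0) = 3*(-(-64)*11 + 0) = 3*(-32*(-22) + 0) = 3*(704 + 0) = 3*704 = 2112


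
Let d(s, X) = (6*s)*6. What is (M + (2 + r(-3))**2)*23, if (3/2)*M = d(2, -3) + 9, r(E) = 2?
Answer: 1610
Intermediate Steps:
d(s, X) = 36*s
M = 54 (M = 2*(36*2 + 9)/3 = 2*(72 + 9)/3 = (2/3)*81 = 54)
(M + (2 + r(-3))**2)*23 = (54 + (2 + 2)**2)*23 = (54 + 4**2)*23 = (54 + 16)*23 = 70*23 = 1610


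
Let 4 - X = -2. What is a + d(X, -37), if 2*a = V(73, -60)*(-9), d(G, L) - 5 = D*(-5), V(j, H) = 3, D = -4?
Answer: 23/2 ≈ 11.500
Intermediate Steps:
X = 6 (X = 4 - 1*(-2) = 4 + 2 = 6)
d(G, L) = 25 (d(G, L) = 5 - 4*(-5) = 5 + 20 = 25)
a = -27/2 (a = (3*(-9))/2 = (½)*(-27) = -27/2 ≈ -13.500)
a + d(X, -37) = -27/2 + 25 = 23/2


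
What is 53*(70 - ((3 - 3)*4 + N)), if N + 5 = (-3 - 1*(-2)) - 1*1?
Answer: 4081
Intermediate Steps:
N = -7 (N = -5 + ((-3 - 1*(-2)) - 1*1) = -5 + ((-3 + 2) - 1) = -5 + (-1 - 1) = -5 - 2 = -7)
53*(70 - ((3 - 3)*4 + N)) = 53*(70 - ((3 - 3)*4 - 7)) = 53*(70 - (0*4 - 7)) = 53*(70 - (0 - 7)) = 53*(70 - 1*(-7)) = 53*(70 + 7) = 53*77 = 4081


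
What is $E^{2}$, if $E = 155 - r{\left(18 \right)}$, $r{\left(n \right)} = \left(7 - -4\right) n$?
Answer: $1849$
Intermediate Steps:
$r{\left(n \right)} = 11 n$ ($r{\left(n \right)} = \left(7 + 4\right) n = 11 n$)
$E = -43$ ($E = 155 - 11 \cdot 18 = 155 - 198 = -43$)
$E^{2} = \left(-43\right)^{2} = 1849$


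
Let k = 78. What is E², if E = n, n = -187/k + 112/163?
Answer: 472845025/161645796 ≈ 2.9252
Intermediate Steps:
n = -21745/12714 (n = -187/78 + 112/163 = -21745/12714 ≈ -1.7103)
E = -21745/12714 ≈ -1.7103
E² = (-21745/12714)² = 472845025/161645796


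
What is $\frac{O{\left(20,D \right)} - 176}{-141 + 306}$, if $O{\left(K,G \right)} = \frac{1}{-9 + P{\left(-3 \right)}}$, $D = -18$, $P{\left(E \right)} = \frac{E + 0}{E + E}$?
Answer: $- \frac{998}{935} \approx -1.0674$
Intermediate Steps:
$P{\left(E \right)} = \frac{1}{2}$ ($P{\left(E \right)} = \frac{E}{2 E} = E \frac{1}{2 E} = \frac{1}{2}$)
$O{\left(K,G \right)} = - \frac{2}{17}$ ($O{\left(K,G \right)} = \frac{1}{-9 + \frac{1}{2}} = \frac{1}{- \frac{17}{2}} = - \frac{2}{17}$)
$\frac{O{\left(20,D \right)} - 176}{-141 + 306} = \frac{- \frac{2}{17} - 176}{-141 + 306} = - \frac{2994}{17 \cdot 165} = \left(- \frac{2994}{17}\right) \frac{1}{165} = - \frac{998}{935}$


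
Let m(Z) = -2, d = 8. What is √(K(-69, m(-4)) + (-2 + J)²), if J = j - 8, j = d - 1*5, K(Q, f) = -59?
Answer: I*√10 ≈ 3.1623*I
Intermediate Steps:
j = 3 (j = 8 - 1*5 = 8 - 5 = 3)
J = -5 (J = 3 - 8 = -5)
√(K(-69, m(-4)) + (-2 + J)²) = √(-59 + (-2 - 5)²) = √(-59 + (-7)²) = √(-59 + 49) = √(-10) = I*√10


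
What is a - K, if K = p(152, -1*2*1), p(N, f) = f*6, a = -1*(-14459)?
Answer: 14471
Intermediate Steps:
a = 14459
p(N, f) = 6*f
K = -12 (K = 6*(-1*2*1) = 6*(-2*1) = 6*(-2) = -12)
a - K = 14459 - 1*(-12) = 14459 + 12 = 14471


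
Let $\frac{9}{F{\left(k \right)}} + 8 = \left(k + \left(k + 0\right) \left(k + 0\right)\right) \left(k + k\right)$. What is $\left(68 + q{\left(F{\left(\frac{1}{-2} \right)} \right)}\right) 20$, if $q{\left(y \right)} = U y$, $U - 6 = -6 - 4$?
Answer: $\frac{45040}{31} \approx 1452.9$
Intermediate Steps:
$F{\left(k \right)} = \frac{9}{-8 + 2 k \left(k + k^{2}\right)}$ ($F{\left(k \right)} = \frac{9}{-8 + \left(k + \left(k + 0\right) \left(k + 0\right)\right) \left(k + k\right)} = \frac{9}{-8 + \left(k + k k\right) 2 k} = \frac{9}{-8 + \left(k + k^{2}\right) 2 k} = \frac{9}{-8 + 2 k \left(k + k^{2}\right)}$)
$U = -4$ ($U = 6 - 10 = -4$)
$q{\left(y \right)} = - 4 y$
$\left(68 + q{\left(F{\left(\frac{1}{-2} \right)} \right)}\right) 20 = \left(68 - 4 \frac{9}{2 \left(-4 + \left(\frac{1}{-2}\right)^{2} + \left(\frac{1}{-2}\right)^{3}\right)}\right) 20 = \left(68 - 4 \frac{9}{2 \left(-4 + \left(- \frac{1}{2}\right)^{2} + \left(- \frac{1}{2}\right)^{3}\right)}\right) 20 = \left(68 - 4 \frac{9}{2 \left(-4 + \frac{1}{4} - \frac{1}{8}\right)}\right) 20 = \left(68 - 4 \frac{9}{2 \left(- \frac{31}{8}\right)}\right) 20 = \left(68 - 4 \cdot \frac{9}{2} \left(- \frac{8}{31}\right)\right) 20 = \left(68 - - \frac{144}{31}\right) 20 = \left(68 + \frac{144}{31}\right) 20 = \frac{2252}{31} \cdot 20 = \frac{45040}{31}$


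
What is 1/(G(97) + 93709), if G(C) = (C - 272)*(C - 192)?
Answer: 1/110334 ≈ 9.0634e-6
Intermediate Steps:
G(C) = (-272 + C)*(-192 + C)
1/(G(97) + 93709) = 1/((52224 + 97² - 464*97) + 93709) = 1/((52224 + 9409 - 45008) + 93709) = 1/(16625 + 93709) = 1/110334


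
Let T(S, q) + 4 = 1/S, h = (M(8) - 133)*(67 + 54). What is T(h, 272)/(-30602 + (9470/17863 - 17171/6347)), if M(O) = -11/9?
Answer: 6026278417631/46106610433818440 ≈ 0.00013070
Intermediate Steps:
M(O) = -11/9 (M(O) = -11*⅑ = -11/9)
h = -146168/9 (h = (-11/9 - 133)*(67 + 54) = -1208/9*121 = -146168/9 ≈ -16241.)
T(S, q) = -4 + 1/S
T(h, 272)/(-30602 + (9470/17863 - 17171/6347)) = (-4 + 1/(-146168/9))/(-30602 + (9470/17863 - 17171/6347)) = (-4 - 9/146168)/(-30602 + (9470*(1/17863) - 17171*1/6347)) = -584681/(146168*(-30602 + (9470/17863 - 1561/577))) = -584681/(146168*(-30602 - 22419953/10306951)) = -584681/(146168*(-315435734455/10306951)) = -584681/146168*(-10306951/315435734455) = 6026278417631/46106610433818440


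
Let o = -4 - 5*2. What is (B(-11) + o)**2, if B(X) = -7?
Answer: 441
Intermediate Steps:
o = -14 (o = -4 - 10 = -14)
(B(-11) + o)**2 = (-7 - 14)**2 = (-21)**2 = 441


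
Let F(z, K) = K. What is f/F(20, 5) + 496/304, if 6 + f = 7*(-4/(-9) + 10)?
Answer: 12871/855 ≈ 15.054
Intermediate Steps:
f = 604/9 (f = -6 + 7*(-4/(-9) + 10) = -6 + 7*(-4*(-1/9) + 10) = -6 + 7*(4/9 + 10) = -6 + 7*(94/9) = -6 + 658/9 = 604/9 ≈ 67.111)
f/F(20, 5) + 496/304 = (604/9)/5 + 496/304 = (604/9)*(1/5) + 496*(1/304) = 604/45 + 31/19 = 12871/855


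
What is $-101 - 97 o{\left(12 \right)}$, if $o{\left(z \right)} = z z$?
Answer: $-14069$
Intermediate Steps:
$o{\left(z \right)} = z^{2}$
$-101 - 97 o{\left(12 \right)} = -101 - 97 \cdot 12^{2} = -101 - 13968 = -14069$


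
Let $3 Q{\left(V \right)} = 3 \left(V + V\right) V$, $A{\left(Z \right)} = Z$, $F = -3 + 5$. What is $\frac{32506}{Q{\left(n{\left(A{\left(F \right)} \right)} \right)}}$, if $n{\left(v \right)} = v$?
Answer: $\frac{16253}{4} \approx 4063.3$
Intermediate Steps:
$F = 2$
$Q{\left(V \right)} = 2 V^{2}$ ($Q{\left(V \right)} = \frac{3 \left(V + V\right) V}{3} = \frac{3 \cdot 2 V V}{3} = \frac{6 V V}{3} = \frac{6 V^{2}}{3} = 2 V^{2}$)
$\frac{32506}{Q{\left(n{\left(A{\left(F \right)} \right)} \right)}} = \frac{32506}{2 \cdot 2^{2}} = \frac{32506}{2 \cdot 4} = \frac{32506}{8} = 32506 \cdot \frac{1}{8} = \frac{16253}{4}$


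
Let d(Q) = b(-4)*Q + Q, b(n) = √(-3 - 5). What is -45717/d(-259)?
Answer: 2177/111 - 4354*I*√2/111 ≈ 19.613 - 55.473*I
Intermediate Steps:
b(n) = 2*I*√2 (b(n) = √(-8) = 2*I*√2)
d(Q) = Q + 2*I*Q*√2 (d(Q) = (2*I*√2)*Q + Q = 2*I*Q*√2 + Q = Q + 2*I*Q*√2)
-45717/d(-259) = -45717*(-1/(259*(1 + 2*I*√2))) = -45717/(-259 - 518*I*√2)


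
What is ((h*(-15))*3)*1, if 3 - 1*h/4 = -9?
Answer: -2160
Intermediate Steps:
h = 48 (h = 12 - 4*(-9) = 12 + 36 = 48)
((h*(-15))*3)*1 = ((48*(-15))*3)*1 = -720*3*1 = -2160*1 = -2160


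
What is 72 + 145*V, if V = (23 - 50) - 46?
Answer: -10513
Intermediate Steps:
V = -73 (V = -27 - 46 = -73)
72 + 145*V = 72 + 145*(-73) = 72 - 10585 = -10513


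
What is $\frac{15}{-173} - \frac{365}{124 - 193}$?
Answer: $\frac{62110}{11937} \approx 5.2031$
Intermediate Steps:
$\frac{15}{-173} - \frac{365}{124 - 193} = 15 \left(- \frac{1}{173}\right) - \frac{365}{124 - 193} = - \frac{15}{173} - \frac{365}{-69} = - \frac{15}{173} - - \frac{365}{69} = - \frac{15}{173} + \frac{365}{69} = \frac{62110}{11937}$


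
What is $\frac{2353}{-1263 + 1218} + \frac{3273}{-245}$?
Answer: $- \frac{144754}{2205} \approx -65.648$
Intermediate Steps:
$\frac{2353}{-1263 + 1218} + \frac{3273}{-245} = \frac{2353}{-45} + 3273 \left(- \frac{1}{245}\right) = 2353 \left(- \frac{1}{45}\right) - \frac{3273}{245} = - \frac{2353}{45} - \frac{3273}{245} = - \frac{144754}{2205}$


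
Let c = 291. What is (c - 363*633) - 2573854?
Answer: -2803342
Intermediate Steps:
(c - 363*633) - 2573854 = (291 - 363*633) - 2573854 = (291 - 229779) - 2573854 = -229488 - 2573854 = -2803342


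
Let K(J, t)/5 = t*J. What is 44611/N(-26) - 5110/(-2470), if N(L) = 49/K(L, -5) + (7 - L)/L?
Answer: -3580949757/95836 ≈ -37365.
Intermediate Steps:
K(J, t) = 5*J*t (K(J, t) = 5*(t*J) = 5*(J*t) = 5*J*t)
N(L) = -49/(25*L) + (7 - L)/L (N(L) = 49/((5*L*(-5))) + (7 - L)/L = 49/((-25*L)) + (7 - L)/L = 49*(-1/(25*L)) + (7 - L)/L = -49/(25*L) + (7 - L)/L)
44611/N(-26) - 5110/(-2470) = 44611/(((126/25 - 1*(-26))/(-26))) - 5110/(-2470) = 44611/((-(126/25 + 26)/26)) - 5110*(-1/2470) = 44611/((-1/26*776/25)) + 511/247 = 44611/(-388/325) + 511/247 = 44611*(-325/388) + 511/247 = -14498575/388 + 511/247 = -3580949757/95836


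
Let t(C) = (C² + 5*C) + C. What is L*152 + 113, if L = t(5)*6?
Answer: 50273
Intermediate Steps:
t(C) = C² + 6*C
L = 330 (L = (5*(6 + 5))*6 = (5*11)*6 = 55*6 = 330)
L*152 + 113 = 330*152 + 113 = 50160 + 113 = 50273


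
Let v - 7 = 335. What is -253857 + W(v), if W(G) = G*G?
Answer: -136893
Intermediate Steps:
v = 342 (v = 7 + 335 = 342)
W(G) = G²
-253857 + W(v) = -253857 + 342² = -253857 + 116964 = -136893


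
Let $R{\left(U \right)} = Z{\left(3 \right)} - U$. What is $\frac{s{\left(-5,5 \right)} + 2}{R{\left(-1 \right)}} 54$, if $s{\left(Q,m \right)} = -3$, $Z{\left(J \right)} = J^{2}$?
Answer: $- \frac{27}{5} \approx -5.4$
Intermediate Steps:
$R{\left(U \right)} = 9 - U$ ($R{\left(U \right)} = 3^{2} - U = 9 - U$)
$\frac{s{\left(-5,5 \right)} + 2}{R{\left(-1 \right)}} 54 = \frac{-3 + 2}{9 - -1} \cdot 54 = - \frac{1}{9 + 1} \cdot 54 = - \frac{1}{10} \cdot 54 = \left(-1\right) \frac{1}{10} \cdot 54 = \left(- \frac{1}{10}\right) 54 = - \frac{27}{5}$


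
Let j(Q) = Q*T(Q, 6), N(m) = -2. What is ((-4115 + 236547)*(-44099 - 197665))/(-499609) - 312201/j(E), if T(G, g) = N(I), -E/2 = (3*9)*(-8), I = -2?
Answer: 1803975060403/15987488 ≈ 1.1284e+5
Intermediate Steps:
E = 432 (E = -2*3*9*(-8) = -54*(-8) = -2*(-216) = 432)
T(G, g) = -2
j(Q) = -2*Q (j(Q) = Q*(-2) = -2*Q)
((-4115 + 236547)*(-44099 - 197665))/(-499609) - 312201/j(E) = ((-4115 + 236547)*(-44099 - 197665))/(-499609) - 312201/((-2*432)) = (232432*(-241764))*(-1/499609) - 312201/(-864) = -56193690048*(-1/499609) - 312201*(-1/864) = 56193690048/499609 + 11563/32 = 1803975060403/15987488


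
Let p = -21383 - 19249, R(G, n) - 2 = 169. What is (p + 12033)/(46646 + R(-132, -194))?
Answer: -28599/46817 ≈ -0.61087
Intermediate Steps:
R(G, n) = 171 (R(G, n) = 2 + 169 = 171)
p = -40632
(p + 12033)/(46646 + R(-132, -194)) = (-40632 + 12033)/(46646 + 171) = -28599/46817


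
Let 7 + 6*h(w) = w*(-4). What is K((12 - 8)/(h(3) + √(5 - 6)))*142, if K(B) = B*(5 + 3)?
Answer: -518016/397 - 163584*I/397 ≈ -1304.8 - 412.05*I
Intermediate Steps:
h(w) = -7/6 - 2*w/3 (h(w) = -7/6 + (w*(-4))/6 = -7/6 + (-4*w)/6 = -7/6 - 2*w/3)
K(B) = 8*B (K(B) = B*8 = 8*B)
K((12 - 8)/(h(3) + √(5 - 6)))*142 = (8*((12 - 8)/((-7/6 - ⅔*3) + √(5 - 6))))*142 = (8*(4/((-7/6 - 2) + √(-1))))*142 = (8*(4/(-19/6 + I)))*142 = (8*(4*(36*(-19/6 - I)/397)))*142 = (8*(144*(-19/6 - I)/397))*142 = (1152*(-19/6 - I)/397)*142 = 163584*(-19/6 - I)/397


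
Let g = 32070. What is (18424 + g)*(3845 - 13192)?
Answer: -471967418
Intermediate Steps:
(18424 + g)*(3845 - 13192) = (18424 + 32070)*(3845 - 13192) = 50494*(-9347) = -471967418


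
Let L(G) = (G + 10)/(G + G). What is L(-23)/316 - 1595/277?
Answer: -23181319/4026472 ≈ -5.7572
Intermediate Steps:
L(G) = (10 + G)/(2*G) (L(G) = (10 + G)/((2*G)) = (10 + G)*(1/(2*G)) = (10 + G)/(2*G))
L(-23)/316 - 1595/277 = ((1/2)*(10 - 23)/(-23))/316 - 1595/277 = ((1/2)*(-1/23)*(-13))*(1/316) - 1595*1/277 = (13/46)*(1/316) - 1595/277 = 13/14536 - 1595/277 = -23181319/4026472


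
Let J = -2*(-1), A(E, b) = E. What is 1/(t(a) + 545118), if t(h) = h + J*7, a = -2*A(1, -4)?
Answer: 1/545130 ≈ 1.8344e-6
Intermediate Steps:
J = 2
a = -2 (a = -2*1 = -2)
t(h) = 14 + h (t(h) = h + 2*7 = h + 14 = 14 + h)
1/(t(a) + 545118) = 1/((14 - 2) + 545118) = 1/(12 + 545118) = 1/545130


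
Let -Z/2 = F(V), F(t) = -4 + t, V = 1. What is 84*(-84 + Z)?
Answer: -6552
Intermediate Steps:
Z = 6 (Z = -2*(-4 + 1) = -2*(-3) = 6)
84*(-84 + Z) = 84*(-84 + 6) = 84*(-78) = -6552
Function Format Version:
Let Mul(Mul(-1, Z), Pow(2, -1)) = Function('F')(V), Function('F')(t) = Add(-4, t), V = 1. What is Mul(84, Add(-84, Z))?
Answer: -6552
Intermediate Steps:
Z = 6 (Z = Mul(-2, Add(-4, 1)) = Mul(-2, -3) = 6)
Mul(84, Add(-84, Z)) = Mul(84, Add(-84, 6)) = Mul(84, -78) = -6552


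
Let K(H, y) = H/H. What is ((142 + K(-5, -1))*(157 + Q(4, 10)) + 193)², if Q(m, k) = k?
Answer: 579557476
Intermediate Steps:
K(H, y) = 1
((142 + K(-5, -1))*(157 + Q(4, 10)) + 193)² = ((142 + 1)*(157 + 10) + 193)² = (143*167 + 193)² = (23881 + 193)² = 24074² = 579557476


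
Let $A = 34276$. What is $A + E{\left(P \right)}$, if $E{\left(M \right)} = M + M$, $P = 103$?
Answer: $34482$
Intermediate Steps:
$E{\left(M \right)} = 2 M$
$A + E{\left(P \right)} = 34276 + 2 \cdot 103 = 34276 + 206 = 34482$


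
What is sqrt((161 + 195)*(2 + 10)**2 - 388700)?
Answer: 2*I*sqrt(84359) ≈ 580.89*I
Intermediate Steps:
sqrt((161 + 195)*(2 + 10)**2 - 388700) = sqrt(356*12**2 - 388700) = sqrt(356*144 - 388700) = sqrt(51264 - 388700) = sqrt(-337436) = 2*I*sqrt(84359)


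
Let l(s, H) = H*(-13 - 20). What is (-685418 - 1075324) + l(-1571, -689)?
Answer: -1738005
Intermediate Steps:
l(s, H) = -33*H (l(s, H) = H*(-33) = -33*H)
(-685418 - 1075324) + l(-1571, -689) = (-685418 - 1075324) - 33*(-689) = -1760742 + 22737 = -1738005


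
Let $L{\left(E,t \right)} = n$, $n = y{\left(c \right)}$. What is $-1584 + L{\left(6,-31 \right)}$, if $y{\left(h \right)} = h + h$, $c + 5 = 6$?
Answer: $-1582$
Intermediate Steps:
$c = 1$ ($c = -5 + 6 = 1$)
$y{\left(h \right)} = 2 h$
$n = 2$ ($n = 2 \cdot 1 = 2$)
$L{\left(E,t \right)} = 2$
$-1584 + L{\left(6,-31 \right)} = -1584 + 2 = -1582$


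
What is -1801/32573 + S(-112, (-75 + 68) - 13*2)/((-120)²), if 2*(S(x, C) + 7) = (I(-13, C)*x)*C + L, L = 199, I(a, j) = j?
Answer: -4018706459/938102400 ≈ -4.2839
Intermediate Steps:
S(x, C) = 185/2 + x*C²/2 (S(x, C) = -7 + ((C*x)*C + 199)/2 = -7 + (x*C² + 199)/2 = -7 + (199 + x*C²)/2 = -7 + (199/2 + x*C²/2) = 185/2 + x*C²/2)
-1801/32573 + S(-112, (-75 + 68) - 13*2)/((-120)²) = -1801/32573 + (185/2 + (½)*(-112)*((-75 + 68) - 13*2)²)/((-120)²) = -1801*1/32573 + (185/2 + (½)*(-112)*(-7 - 26)²)/14400 = -1801/32573 + (185/2 + (½)*(-112)*(-33)²)*(1/14400) = -1801/32573 + (185/2 + (½)*(-112)*1089)*(1/14400) = -1801/32573 + (185/2 - 60984)*(1/14400) = -1801/32573 - 121783/2*1/14400 = -1801/32573 - 121783/28800 = -4018706459/938102400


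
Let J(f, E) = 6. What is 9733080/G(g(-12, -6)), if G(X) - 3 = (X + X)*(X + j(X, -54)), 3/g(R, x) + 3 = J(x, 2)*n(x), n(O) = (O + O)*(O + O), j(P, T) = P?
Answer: 801704066520/247111 ≈ 3.2443e+6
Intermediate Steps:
n(O) = 4*O² (n(O) = (2*O)*(2*O) = 4*O²)
g(R, x) = 3/(-3 + 24*x²) (g(R, x) = 3/(-3 + 6*(4*x²)) = 3/(-3 + 24*x²))
G(X) = 3 + 4*X² (G(X) = 3 + (X + X)*(X + X) = 3 + (2*X)*(2*X) = 3 + 4*X²)
9733080/G(g(-12, -6)) = 9733080/(3 + 4*(1/(-1 + 8*(-6)²))²) = 9733080/(3 + 4*(1/(-1 + 8*36))²) = 9733080/(3 + 4*(1/(-1 + 288))²) = 9733080/(3 + 4*(1/287)²) = 9733080/(3 + 4*(1/82369)) = 9733080/(3 + 4/82369) = 9733080/(247111/82369) = 9733080*(82369/247111) = 801704066520/247111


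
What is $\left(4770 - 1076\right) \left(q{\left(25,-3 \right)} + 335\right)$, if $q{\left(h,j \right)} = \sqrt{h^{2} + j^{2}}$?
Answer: $1237490 + 3694 \sqrt{634} \approx 1.3305 \cdot 10^{6}$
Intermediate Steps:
$\left(4770 - 1076\right) \left(q{\left(25,-3 \right)} + 335\right) = \left(4770 - 1076\right) \left(\sqrt{25^{2} + \left(-3\right)^{2}} + 335\right) = 3694 \left(\sqrt{625 + 9} + 335\right) = 3694 \left(\sqrt{634} + 335\right) = 3694 \left(335 + \sqrt{634}\right) = 1237490 + 3694 \sqrt{634}$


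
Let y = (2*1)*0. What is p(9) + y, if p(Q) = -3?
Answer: -3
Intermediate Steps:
y = 0 (y = 2*0 = 0)
p(9) + y = -3 + 0 = -3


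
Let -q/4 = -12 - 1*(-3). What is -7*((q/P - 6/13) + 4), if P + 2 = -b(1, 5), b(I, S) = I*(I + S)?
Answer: 175/26 ≈ 6.7308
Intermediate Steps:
q = 36 (q = -4*(-12 - 1*(-3)) = -4*(-12 + 3) = -4*(-9) = 36)
P = -8 (P = -2 - (1 + 5) = -2 - 6 = -8)
-7*((q/P - 6/13) + 4) = -7*((36/(-8) - 6/13) + 4) = -7*((36*(-⅛) - 6*1/13) + 4) = -7*((-9/2 - 6/13) + 4) = -7*(-129/26 + 4) = -7*(-25/26) = 175/26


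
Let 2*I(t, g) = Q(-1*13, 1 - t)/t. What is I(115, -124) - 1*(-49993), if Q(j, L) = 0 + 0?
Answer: 49993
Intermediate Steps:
Q(j, L) = 0
I(t, g) = 0 (I(t, g) = (0/t)/2 = (1/2)*0 = 0)
I(115, -124) - 1*(-49993) = 0 - 1*(-49993) = 0 + 49993 = 49993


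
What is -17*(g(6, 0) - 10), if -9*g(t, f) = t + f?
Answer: 544/3 ≈ 181.33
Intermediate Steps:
g(t, f) = -f/9 - t/9 (g(t, f) = -(t + f)/9 = -(f + t)/9 = -f/9 - t/9)
-17*(g(6, 0) - 10) = -17*((-1/9*0 - 1/9*6) - 10) = -17*((0 - 2/3) - 10) = -17*(-2/3 - 10) = -17*(-32/3) = 544/3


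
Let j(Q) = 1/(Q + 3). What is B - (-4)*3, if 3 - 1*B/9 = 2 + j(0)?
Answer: 18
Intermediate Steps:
j(Q) = 1/(3 + Q)
B = 6 (B = 27 - 9*(2 + 1/(3 + 0)) = 27 - 9*(2 + 1/3) = 27 - 9*(2 + ⅓) = 27 - 9*7/3 = 27 - 21 = 6)
B - (-4)*3 = 6 - (-4)*3 = 6 - 1*(-12) = 6 + 12 = 18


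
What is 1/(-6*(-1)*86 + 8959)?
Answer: 1/9475 ≈ 0.00010554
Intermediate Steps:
1/(-6*(-1)*86 + 8959) = 1/(6*86 + 8959) = 1/(516 + 8959) = 1/9475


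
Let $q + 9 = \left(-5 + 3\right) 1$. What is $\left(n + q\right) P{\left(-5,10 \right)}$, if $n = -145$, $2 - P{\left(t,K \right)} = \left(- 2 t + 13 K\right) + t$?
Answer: $20748$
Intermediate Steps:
$P{\left(t,K \right)} = 2 + t - 13 K$ ($P{\left(t,K \right)} = 2 - \left(\left(- 2 t + 13 K\right) + t\right) = 2 - \left(- t + 13 K\right) = 2 + t - 13 K$)
$q = -11$ ($q = -9 + \left(-5 + 3\right) 1 = -9 - 2 = -11$)
$\left(n + q\right) P{\left(-5,10 \right)} = \left(-145 - 11\right) \left(2 - 5 - 130\right) = - 156 \left(2 - 5 - 130\right) = \left(-156\right) \left(-133\right) = 20748$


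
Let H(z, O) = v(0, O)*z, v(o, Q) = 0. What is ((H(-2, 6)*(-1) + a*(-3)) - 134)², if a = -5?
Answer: 14161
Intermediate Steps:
H(z, O) = 0 (H(z, O) = 0*z = 0)
((H(-2, 6)*(-1) + a*(-3)) - 134)² = ((0*(-1) - 5*(-3)) - 134)² = ((0 + 15) - 134)² = (15 - 134)² = (-119)² = 14161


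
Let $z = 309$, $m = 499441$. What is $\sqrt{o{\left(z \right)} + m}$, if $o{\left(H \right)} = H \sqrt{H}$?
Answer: $\sqrt{499441 + 309 \sqrt{309}} \approx 710.54$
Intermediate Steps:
$o{\left(H \right)} = H^{\frac{3}{2}}$
$\sqrt{o{\left(z \right)} + m} = \sqrt{309^{\frac{3}{2}} + 499441} = \sqrt{309 \sqrt{309} + 499441} = \sqrt{499441 + 309 \sqrt{309}}$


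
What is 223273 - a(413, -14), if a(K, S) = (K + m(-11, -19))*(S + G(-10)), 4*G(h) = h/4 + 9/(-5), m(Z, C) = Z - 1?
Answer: 9172723/40 ≈ 2.2932e+5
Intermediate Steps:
m(Z, C) = -1 + Z
G(h) = -9/20 + h/16 (G(h) = (h/4 + 9/(-5))/4 = (h*(1/4) + 9*(-1/5))/4 = (h/4 - 9/5)/4 = (-9/5 + h/4)/4 = -9/20 + h/16)
a(K, S) = (-12 + K)*(-43/40 + S) (a(K, S) = (K + (-1 - 11))*(S + (-9/20 + (1/16)*(-10))) = (K - 12)*(S + (-9/20 - 5/8)) = (-12 + K)*(S - 43/40) = (-12 + K)*(-43/40 + S))
223273 - a(413, -14) = 223273 - (129/10 - 12*(-14) - 43/40*413 + 413*(-14)) = 223273 - (129/10 + 168 - 17759/40 - 5782) = 223273 - 1*(-241803/40) = 223273 + 241803/40 = 9172723/40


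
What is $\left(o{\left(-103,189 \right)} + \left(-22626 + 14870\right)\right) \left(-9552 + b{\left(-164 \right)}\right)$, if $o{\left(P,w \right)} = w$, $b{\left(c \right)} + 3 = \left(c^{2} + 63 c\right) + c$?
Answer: $-51796115$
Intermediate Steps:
$b{\left(c \right)} = -3 + c^{2} + 64 c$ ($b{\left(c \right)} = -3 + \left(\left(c^{2} + 63 c\right) + c\right) = -3 + \left(c^{2} + 64 c\right) = -3 + c^{2} + 64 c$)
$\left(o{\left(-103,189 \right)} + \left(-22626 + 14870\right)\right) \left(-9552 + b{\left(-164 \right)}\right) = \left(189 + \left(-22626 + 14870\right)\right) \left(-9552 + \left(-3 + \left(-164\right)^{2} + 64 \left(-164\right)\right)\right) = \left(189 - 7756\right) \left(-9552 - -16397\right) = - 7567 \left(-9552 + 16397\right) = \left(-7567\right) 6845 = -51796115$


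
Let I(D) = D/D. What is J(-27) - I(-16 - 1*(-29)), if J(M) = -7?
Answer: -8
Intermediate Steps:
I(D) = 1
J(-27) - I(-16 - 1*(-29)) = -7 - 1*1 = -7 - 1 = -8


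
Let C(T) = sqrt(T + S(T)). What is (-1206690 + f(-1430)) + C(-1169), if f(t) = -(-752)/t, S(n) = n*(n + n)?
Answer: -862783726/715 + sqrt(2731953) ≈ -1.2050e+6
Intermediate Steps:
S(n) = 2*n**2 (S(n) = n*(2*n) = 2*n**2)
C(T) = sqrt(T + 2*T**2)
f(t) = 752/t
(-1206690 + f(-1430)) + C(-1169) = (-1206690 + 752/(-1430)) + sqrt(-1169*(1 + 2*(-1169))) = (-1206690 + 752*(-1/1430)) + sqrt(-1169*(1 - 2338)) = (-1206690 - 376/715) + sqrt(-1169*(-2337)) = -862783726/715 + sqrt(2731953)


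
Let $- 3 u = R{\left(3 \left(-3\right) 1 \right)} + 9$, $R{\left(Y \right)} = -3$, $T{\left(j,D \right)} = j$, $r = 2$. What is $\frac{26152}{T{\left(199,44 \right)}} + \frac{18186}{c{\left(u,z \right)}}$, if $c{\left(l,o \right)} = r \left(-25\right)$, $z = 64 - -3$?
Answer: $- \frac{1155707}{4975} \approx -232.3$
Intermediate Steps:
$u = -2$ ($u = - \frac{-3 + 9}{3} = \left(- \frac{1}{3}\right) 6 = -2$)
$z = 67$ ($z = 64 + 3 = 67$)
$c{\left(l,o \right)} = -50$ ($c{\left(l,o \right)} = 2 \left(-25\right) = -50$)
$\frac{26152}{T{\left(199,44 \right)}} + \frac{18186}{c{\left(u,z \right)}} = \frac{26152}{199} + \frac{18186}{-50} = 26152 \cdot \frac{1}{199} + 18186 \left(- \frac{1}{50}\right) = \frac{26152}{199} - \frac{9093}{25} = - \frac{1155707}{4975}$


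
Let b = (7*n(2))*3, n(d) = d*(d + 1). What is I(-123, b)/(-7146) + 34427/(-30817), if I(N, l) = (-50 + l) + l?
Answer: -126120188/110109141 ≈ -1.1454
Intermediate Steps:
n(d) = d*(1 + d)
b = 126 (b = (7*(2*(1 + 2)))*3 = (7*(2*3))*3 = (7*6)*3 = 42*3 = 126)
I(N, l) = -50 + 2*l
I(-123, b)/(-7146) + 34427/(-30817) = (-50 + 2*126)/(-7146) + 34427/(-30817) = (-50 + 252)*(-1/7146) + 34427*(-1/30817) = 202*(-1/7146) - 34427/30817 = -101/3573 - 34427/30817 = -126120188/110109141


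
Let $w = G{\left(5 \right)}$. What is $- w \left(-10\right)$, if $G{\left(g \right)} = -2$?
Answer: $-20$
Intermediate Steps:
$w = -2$
$- w \left(-10\right) = \left(-1\right) \left(-2\right) \left(-10\right) = 2 \left(-10\right) = -20$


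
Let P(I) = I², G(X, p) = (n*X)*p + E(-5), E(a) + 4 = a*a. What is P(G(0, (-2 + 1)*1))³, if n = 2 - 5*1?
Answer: 85766121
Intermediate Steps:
E(a) = -4 + a² (E(a) = -4 + a*a = -4 + a²)
n = -3 (n = 2 - 5 = -3)
G(X, p) = 21 - 3*X*p (G(X, p) = (-3*X)*p + (-4 + (-5)²) = -3*X*p + (-4 + 25) = -3*X*p + 21 = 21 - 3*X*p)
P(G(0, (-2 + 1)*1))³ = ((21 - 3*0*(-2 + 1)*1)²)³ = ((21 - 3*0*(-1*1))²)³ = ((21 - 3*0*(-1))²)³ = ((21 + 0)²)³ = (21²)³ = 441³ = 85766121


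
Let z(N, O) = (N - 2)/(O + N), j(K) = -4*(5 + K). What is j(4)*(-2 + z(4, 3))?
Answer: 432/7 ≈ 61.714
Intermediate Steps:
j(K) = -20 - 4*K
z(N, O) = (-2 + N)/(N + O)
j(4)*(-2 + z(4, 3)) = (-20 - 4*4)*(-2 + (-2 + 4)/(4 + 3)) = (-20 - 16)*(-2 + 2/7) = -36*(-2 + (1/7)*2) = -36*(-2 + 2/7) = -36*(-12/7) = 432/7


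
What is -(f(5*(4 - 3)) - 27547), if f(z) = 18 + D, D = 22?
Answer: 27507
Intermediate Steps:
f(z) = 40 (f(z) = 18 + 22 = 40)
-(f(5*(4 - 3)) - 27547) = -(40 - 27547) = -1*(-27507) = 27507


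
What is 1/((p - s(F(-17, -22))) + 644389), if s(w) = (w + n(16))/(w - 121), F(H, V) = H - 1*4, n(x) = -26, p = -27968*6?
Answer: 142/67674455 ≈ 2.0983e-6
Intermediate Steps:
p = -167808
F(H, V) = -4 + H (F(H, V) = H - 4 = -4 + H)
s(w) = (-26 + w)/(-121 + w) (s(w) = (w - 26)/(w - 121) = (-26 + w)/(-121 + w))
1/((p - s(F(-17, -22))) + 644389) = 1/((-167808 - (-26 + (-4 - 17))/(-121 + (-4 - 17))) + 644389) = 1/((-167808 - (-26 - 21)/(-121 - 21)) + 644389) = 1/((-167808 - (-47)/(-142)) + 644389) = 1/((-167808 - (-1)*(-47)/142) + 644389) = 1/((-167808 - 1*47/142) + 644389) = 1/((-167808 - 47/142) + 644389) = 1/(-23828783/142 + 644389) = 1/(67674455/142) = 142/67674455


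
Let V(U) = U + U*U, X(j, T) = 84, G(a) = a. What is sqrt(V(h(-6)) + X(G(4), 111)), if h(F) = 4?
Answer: 2*sqrt(26) ≈ 10.198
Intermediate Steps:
V(U) = U + U**2
sqrt(V(h(-6)) + X(G(4), 111)) = sqrt(4*(1 + 4) + 84) = sqrt(4*5 + 84) = sqrt(20 + 84) = sqrt(104) = 2*sqrt(26)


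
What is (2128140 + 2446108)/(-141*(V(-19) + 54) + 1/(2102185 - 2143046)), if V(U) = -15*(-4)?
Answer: -186908347528/656799715 ≈ -284.57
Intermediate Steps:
V(U) = 60
(2128140 + 2446108)/(-141*(V(-19) + 54) + 1/(2102185 - 2143046)) = (2128140 + 2446108)/(-141*(60 + 54) + 1/(2102185 - 2143046)) = 4574248/(-141*114 + 1/(-40861)) = 4574248/(-16074 - 1/40861) = 4574248/(-656799715/40861) = 4574248*(-40861/656799715) = -186908347528/656799715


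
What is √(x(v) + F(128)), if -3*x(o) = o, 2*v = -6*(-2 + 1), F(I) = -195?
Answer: 14*I ≈ 14.0*I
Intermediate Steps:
v = 3 (v = (-6*(-2 + 1))/2 = (-6*(-1))/2 = (½)*6 = 3)
x(o) = -o/3
√(x(v) + F(128)) = √(-⅓*3 - 195) = √(-1 - 195) = √(-196) = 14*I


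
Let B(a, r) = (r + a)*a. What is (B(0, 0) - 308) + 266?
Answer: -42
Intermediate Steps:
B(a, r) = a*(a + r) (B(a, r) = (a + r)*a = a*(a + r))
(B(0, 0) - 308) + 266 = (0*(0 + 0) - 308) + 266 = (0*0 - 308) + 266 = (0 - 308) + 266 = -308 + 266 = -42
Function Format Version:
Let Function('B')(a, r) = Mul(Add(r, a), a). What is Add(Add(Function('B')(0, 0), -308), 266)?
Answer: -42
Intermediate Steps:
Function('B')(a, r) = Mul(a, Add(a, r)) (Function('B')(a, r) = Mul(Add(a, r), a) = Mul(a, Add(a, r)))
Add(Add(Function('B')(0, 0), -308), 266) = Add(Add(Mul(0, Add(0, 0)), -308), 266) = Add(Add(Mul(0, 0), -308), 266) = Add(Add(0, -308), 266) = Add(-308, 266) = -42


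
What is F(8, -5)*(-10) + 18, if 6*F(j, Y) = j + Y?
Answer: 13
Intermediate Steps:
F(j, Y) = Y/6 + j/6 (F(j, Y) = (j + Y)/6 = (Y + j)/6 = Y/6 + j/6)
F(8, -5)*(-10) + 18 = ((⅙)*(-5) + (⅙)*8)*(-10) + 18 = (-⅚ + 4/3)*(-10) + 18 = (½)*(-10) + 18 = -5 + 18 = 13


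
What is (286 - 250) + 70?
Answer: 106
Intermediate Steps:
(286 - 250) + 70 = 36 + 70 = 106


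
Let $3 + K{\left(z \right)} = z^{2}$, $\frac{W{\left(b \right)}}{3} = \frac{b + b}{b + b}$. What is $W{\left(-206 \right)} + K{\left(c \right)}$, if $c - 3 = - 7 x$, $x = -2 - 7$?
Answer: $4356$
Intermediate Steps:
$x = -9$ ($x = -2 - 7 = -9$)
$c = 66$ ($c = 3 - -63 = 3 + 63 = 66$)
$W{\left(b \right)} = 3$ ($W{\left(b \right)} = 3 \frac{b + b}{b + b} = 3 \frac{2 b}{2 b} = 3 \cdot 2 b \frac{1}{2 b} = 3 \cdot 1 = 3$)
$K{\left(z \right)} = -3 + z^{2}$
$W{\left(-206 \right)} + K{\left(c \right)} = 3 - \left(3 - 66^{2}\right) = 3 + \left(-3 + 4356\right) = 3 + 4353 = 4356$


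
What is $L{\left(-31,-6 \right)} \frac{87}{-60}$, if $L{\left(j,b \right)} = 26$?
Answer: $- \frac{377}{10} \approx -37.7$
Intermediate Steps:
$L{\left(-31,-6 \right)} \frac{87}{-60} = 26 \frac{87}{-60} = 26 \cdot 87 \left(- \frac{1}{60}\right) = 26 \left(- \frac{29}{20}\right) = - \frac{377}{10}$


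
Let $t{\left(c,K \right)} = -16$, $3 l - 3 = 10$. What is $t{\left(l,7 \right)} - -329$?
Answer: $313$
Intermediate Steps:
$l = \frac{13}{3}$ ($l = 1 + \frac{1}{3} \cdot 10 = 1 + \frac{10}{3} = \frac{13}{3} \approx 4.3333$)
$t{\left(l,7 \right)} - -329 = -16 - -329 = -16 + 329 = 313$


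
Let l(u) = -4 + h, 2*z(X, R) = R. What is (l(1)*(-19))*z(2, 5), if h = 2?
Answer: 95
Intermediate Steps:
z(X, R) = R/2
l(u) = -2 (l(u) = -4 + 2 = -2)
(l(1)*(-19))*z(2, 5) = (-2*(-19))*((1/2)*5) = 38*(5/2) = 95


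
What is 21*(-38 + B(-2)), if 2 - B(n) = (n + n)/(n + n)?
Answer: -777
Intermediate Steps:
B(n) = 1 (B(n) = 2 - (n + n)/(n + n) = 2 - 2*n/(2*n) = 2 - 2*n*1/(2*n) = 2 - 1*1 = 2 - 1 = 1)
21*(-38 + B(-2)) = 21*(-38 + 1) = 21*(-37) = -777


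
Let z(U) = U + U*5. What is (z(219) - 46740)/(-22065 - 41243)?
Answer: 22713/31654 ≈ 0.71754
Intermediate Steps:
z(U) = 6*U (z(U) = U + 5*U = 6*U)
(z(219) - 46740)/(-22065 - 41243) = (6*219 - 46740)/(-22065 - 41243) = (1314 - 46740)/(-63308) = -45426*(-1/63308) = 22713/31654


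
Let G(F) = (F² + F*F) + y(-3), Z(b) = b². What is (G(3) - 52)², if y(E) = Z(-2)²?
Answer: 324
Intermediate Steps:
y(E) = 16 (y(E) = ((-2)²)² = 4² = 16)
G(F) = 16 + 2*F² (G(F) = (F² + F*F) + 16 = (F² + F²) + 16 = 2*F² + 16 = 16 + 2*F²)
(G(3) - 52)² = ((16 + 2*3²) - 52)² = ((16 + 2*9) - 52)² = ((16 + 18) - 52)² = (34 - 52)² = (-18)² = 324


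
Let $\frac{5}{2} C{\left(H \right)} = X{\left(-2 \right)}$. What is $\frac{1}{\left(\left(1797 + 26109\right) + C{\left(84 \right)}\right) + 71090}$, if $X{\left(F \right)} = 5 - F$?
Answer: $\frac{5}{494994} \approx 1.0101 \cdot 10^{-5}$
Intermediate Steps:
$C{\left(H \right)} = \frac{14}{5}$ ($C{\left(H \right)} = \frac{2 \left(5 - -2\right)}{5} = \frac{2 \left(5 + 2\right)}{5} = \frac{2}{5} \cdot 7 = \frac{14}{5}$)
$\frac{1}{\left(\left(1797 + 26109\right) + C{\left(84 \right)}\right) + 71090} = \frac{1}{\left(\left(1797 + 26109\right) + \frac{14}{5}\right) + 71090} = \frac{1}{\left(27906 + \frac{14}{5}\right) + 71090} = \frac{1}{\frac{139544}{5} + 71090} = \frac{1}{\frac{494994}{5}} = \frac{5}{494994}$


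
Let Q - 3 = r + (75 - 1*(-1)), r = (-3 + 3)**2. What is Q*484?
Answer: 38236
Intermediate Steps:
r = 0 (r = 0**2 = 0)
Q = 79 (Q = 3 + (0 + (75 - 1*(-1))) = 3 + (0 + (75 + 1)) = 3 + (0 + 76) = 3 + 76 = 79)
Q*484 = 79*484 = 38236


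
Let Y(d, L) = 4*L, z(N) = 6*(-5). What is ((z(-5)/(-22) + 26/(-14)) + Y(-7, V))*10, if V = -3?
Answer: -9620/77 ≈ -124.94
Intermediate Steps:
z(N) = -30
((z(-5)/(-22) + 26/(-14)) + Y(-7, V))*10 = ((-30/(-22) + 26/(-14)) + 4*(-3))*10 = ((-30*(-1/22) + 26*(-1/14)) - 12)*10 = ((15/11 - 13/7) - 12)*10 = (-38/77 - 12)*10 = -962/77*10 = -9620/77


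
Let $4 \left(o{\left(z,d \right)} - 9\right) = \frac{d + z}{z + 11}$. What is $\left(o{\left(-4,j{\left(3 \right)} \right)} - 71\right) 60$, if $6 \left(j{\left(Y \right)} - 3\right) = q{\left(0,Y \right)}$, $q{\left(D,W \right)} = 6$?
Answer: $-3720$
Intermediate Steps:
$j{\left(Y \right)} = 4$ ($j{\left(Y \right)} = 3 + \frac{1}{6} \cdot 6 = 3 + 1 = 4$)
$o{\left(z,d \right)} = 9 + \frac{d + z}{4 \left(11 + z\right)}$ ($o{\left(z,d \right)} = 9 + \frac{\left(d + z\right) \frac{1}{z + 11}}{4} = 9 + \frac{\left(d + z\right) \frac{1}{11 + z}}{4} = 9 + \frac{\frac{1}{11 + z} \left(d + z\right)}{4} = 9 + \frac{d + z}{4 \left(11 + z\right)}$)
$\left(o{\left(-4,j{\left(3 \right)} \right)} - 71\right) 60 = \left(\frac{396 + 4 + 37 \left(-4\right)}{4 \left(11 - 4\right)} - 71\right) 60 = \left(\frac{396 + 4 - 148}{4 \cdot 7} - 71\right) 60 = \left(\frac{1}{4} \cdot \frac{1}{7} \cdot 252 - 71\right) 60 = \left(9 - 71\right) 60 = \left(-62\right) 60 = -3720$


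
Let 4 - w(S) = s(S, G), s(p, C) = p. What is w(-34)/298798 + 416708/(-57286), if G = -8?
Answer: -31127335029/4279235557 ≈ -7.2740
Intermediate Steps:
w(S) = 4 - S
w(-34)/298798 + 416708/(-57286) = (4 - 1*(-34))/298798 + 416708/(-57286) = (4 + 34)*(1/298798) + 416708*(-1/57286) = 38*(1/298798) - 208354/28643 = 19/149399 - 208354/28643 = -31127335029/4279235557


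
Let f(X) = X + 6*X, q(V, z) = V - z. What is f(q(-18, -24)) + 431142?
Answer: 431184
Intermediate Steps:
f(X) = 7*X
f(q(-18, -24)) + 431142 = 7*(-18 - 1*(-24)) + 431142 = 7*(-18 + 24) + 431142 = 7*6 + 431142 = 42 + 431142 = 431184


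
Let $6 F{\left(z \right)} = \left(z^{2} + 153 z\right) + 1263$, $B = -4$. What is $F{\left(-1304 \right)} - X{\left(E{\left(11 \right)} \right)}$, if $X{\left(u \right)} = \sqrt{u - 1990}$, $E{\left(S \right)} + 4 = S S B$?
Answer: $\frac{1502167}{6} - i \sqrt{2478} \approx 2.5036 \cdot 10^{5} - 49.78 i$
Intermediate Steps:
$E{\left(S \right)} = -4 - 4 S^{2}$ ($E{\left(S \right)} = -4 + S S \left(-4\right) = -4 + S^{2} \left(-4\right) = -4 - 4 S^{2}$)
$X{\left(u \right)} = \sqrt{-1990 + u}$
$F{\left(z \right)} = \frac{421}{2} + \frac{z^{2}}{6} + \frac{51 z}{2}$ ($F{\left(z \right)} = \frac{\left(z^{2} + 153 z\right) + 1263}{6} = \frac{1263 + z^{2} + 153 z}{6} = \frac{421}{2} + \frac{z^{2}}{6} + \frac{51 z}{2}$)
$F{\left(-1304 \right)} - X{\left(E{\left(11 \right)} \right)} = \left(\frac{421}{2} + \frac{\left(-1304\right)^{2}}{6} + \frac{51}{2} \left(-1304\right)\right) - \sqrt{-1990 - \left(4 + 4 \cdot 11^{2}\right)} = \left(\frac{421}{2} + \frac{1}{6} \cdot 1700416 - 33252\right) - \sqrt{-1990 - 488} = \left(\frac{421}{2} + \frac{850208}{3} - 33252\right) - \sqrt{-1990 - 488} = \frac{1502167}{6} - \sqrt{-1990 - 488} = \frac{1502167}{6} - \sqrt{-2478} = \frac{1502167}{6} - i \sqrt{2478}$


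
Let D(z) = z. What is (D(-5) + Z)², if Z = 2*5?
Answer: 25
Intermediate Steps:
Z = 10
(D(-5) + Z)² = (-5 + 10)² = 5² = 25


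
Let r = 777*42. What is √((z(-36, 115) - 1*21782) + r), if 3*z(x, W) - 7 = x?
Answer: √97581/3 ≈ 104.13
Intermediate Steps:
z(x, W) = 7/3 + x/3
r = 32634
√((z(-36, 115) - 1*21782) + r) = √(((7/3 + (⅓)*(-36)) - 1*21782) + 32634) = √(((7/3 - 12) - 21782) + 32634) = √((-29/3 - 21782) + 32634) = √(-65375/3 + 32634) = √(32527/3) = √97581/3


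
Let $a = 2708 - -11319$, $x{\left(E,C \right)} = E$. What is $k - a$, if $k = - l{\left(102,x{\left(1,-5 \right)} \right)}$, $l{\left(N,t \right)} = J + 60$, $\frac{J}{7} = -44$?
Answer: $-13779$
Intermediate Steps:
$J = -308$ ($J = 7 \left(-44\right) = -308$)
$l{\left(N,t \right)} = -248$ ($l{\left(N,t \right)} = -308 + 60 = -248$)
$a = 14027$ ($a = 2708 + 11319 = 14027$)
$k = 248$ ($k = \left(-1\right) \left(-248\right) = 248$)
$k - a = 248 - 14027 = -13779$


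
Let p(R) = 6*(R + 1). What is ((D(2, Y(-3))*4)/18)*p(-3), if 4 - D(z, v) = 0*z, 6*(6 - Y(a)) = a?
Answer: -32/3 ≈ -10.667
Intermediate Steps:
Y(a) = 6 - a/6
D(z, v) = 4 (D(z, v) = 4 - 0*z = 4 - 1*0 = 4 + 0 = 4)
p(R) = 6 + 6*R (p(R) = 6*(1 + R) = 6 + 6*R)
((D(2, Y(-3))*4)/18)*p(-3) = ((4*4)/18)*(6 + 6*(-3)) = ((1/18)*16)*(6 - 18) = (8/9)*(-12) = -32/3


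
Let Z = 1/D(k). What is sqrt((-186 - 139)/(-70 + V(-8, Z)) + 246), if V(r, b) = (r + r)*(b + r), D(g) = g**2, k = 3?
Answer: sqrt(61504806)/506 ≈ 15.499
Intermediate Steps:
Z = 1/9 (Z = 1/(3**2) = 1/9 ≈ 0.11111)
V(r, b) = 2*r*(b + r) (V(r, b) = (2*r)*(b + r) = 2*r*(b + r))
sqrt((-186 - 139)/(-70 + V(-8, Z)) + 246) = sqrt((-186 - 139)/(-70 + 2*(-8)*(1/9 - 8)) + 246) = sqrt(-325/(-70 + 2*(-8)*(-71/9)) + 246) = sqrt(-325/(-70 + 1136/9) + 246) = sqrt(-325/506/9 + 246) = sqrt(-325*9/506 + 246) = sqrt(-2925/506 + 246) = sqrt(121551/506) = sqrt(61504806)/506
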